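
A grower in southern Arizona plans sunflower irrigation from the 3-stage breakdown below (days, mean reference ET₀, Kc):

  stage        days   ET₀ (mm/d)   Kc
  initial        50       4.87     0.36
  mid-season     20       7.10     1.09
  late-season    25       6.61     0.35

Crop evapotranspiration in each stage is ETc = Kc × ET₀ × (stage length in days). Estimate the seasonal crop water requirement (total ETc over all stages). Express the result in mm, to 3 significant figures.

300 mm

initial: 0.36 × 4.87 × 50 = 87.66 mm
mid-season: 1.09 × 7.10 × 20 = 154.78 mm
late-season: 0.35 × 6.61 × 25 = 57.84 mm
Seasonal total = 300.28 mm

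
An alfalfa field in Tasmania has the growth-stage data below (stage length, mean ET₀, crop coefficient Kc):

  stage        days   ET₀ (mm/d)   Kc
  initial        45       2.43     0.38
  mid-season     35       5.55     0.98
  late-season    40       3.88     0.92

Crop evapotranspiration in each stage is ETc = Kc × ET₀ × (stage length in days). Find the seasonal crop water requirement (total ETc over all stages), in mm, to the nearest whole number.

initial: 0.38 × 2.43 × 45 = 41.55 mm
mid-season: 0.98 × 5.55 × 35 = 190.37 mm
late-season: 0.92 × 3.88 × 40 = 142.78 mm
Seasonal total = 374.70 mm

375 mm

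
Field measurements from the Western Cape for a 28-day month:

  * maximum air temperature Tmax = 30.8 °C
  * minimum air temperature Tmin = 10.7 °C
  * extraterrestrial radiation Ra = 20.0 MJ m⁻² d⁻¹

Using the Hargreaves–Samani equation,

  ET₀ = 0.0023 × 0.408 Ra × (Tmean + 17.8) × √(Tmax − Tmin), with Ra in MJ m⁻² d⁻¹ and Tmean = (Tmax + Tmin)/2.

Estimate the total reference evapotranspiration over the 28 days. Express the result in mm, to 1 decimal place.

Tmean = (30.8 + 10.7)/2 = 20.75 °C
0.408 Ra = 0.408 × 20.0 = 8.1600 mm/d equivalent
ET₀ = 0.0023 × 8.1600 × (20.75 + 17.8) × √20.1 = 0.0023 × 8.1600 × 38.55 × 4.4833 = 3.2437 mm/d
Over 28 days: 3.2437 × 28 = 90.824 mm

90.8 mm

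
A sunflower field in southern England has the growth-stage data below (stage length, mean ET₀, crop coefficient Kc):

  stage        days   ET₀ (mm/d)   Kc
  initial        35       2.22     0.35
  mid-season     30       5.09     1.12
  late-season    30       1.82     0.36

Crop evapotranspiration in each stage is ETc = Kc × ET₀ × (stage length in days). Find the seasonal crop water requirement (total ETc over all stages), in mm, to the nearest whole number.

initial: 0.35 × 2.22 × 35 = 27.20 mm
mid-season: 1.12 × 5.09 × 30 = 171.02 mm
late-season: 0.36 × 1.82 × 30 = 19.66 mm
Seasonal total = 217.88 mm

218 mm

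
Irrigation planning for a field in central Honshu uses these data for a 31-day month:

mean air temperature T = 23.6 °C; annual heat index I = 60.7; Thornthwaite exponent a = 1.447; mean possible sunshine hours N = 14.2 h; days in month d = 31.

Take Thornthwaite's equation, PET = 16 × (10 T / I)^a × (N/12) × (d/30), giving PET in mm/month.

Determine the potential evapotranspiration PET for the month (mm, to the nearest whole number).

140 mm

10T/I = 10 × 23.6 / 60.7 = 3.8880
(10T/I)^a = 3.8880^1.447 = 7.1340
Uncorrected PET = 16 × 7.1340 = 114.144 mm
Correction = (N/12)(d/30) = (14.2/12)(31/30) = 1.2228
PET = 114.144 × 1.2228 = 139.575 mm/month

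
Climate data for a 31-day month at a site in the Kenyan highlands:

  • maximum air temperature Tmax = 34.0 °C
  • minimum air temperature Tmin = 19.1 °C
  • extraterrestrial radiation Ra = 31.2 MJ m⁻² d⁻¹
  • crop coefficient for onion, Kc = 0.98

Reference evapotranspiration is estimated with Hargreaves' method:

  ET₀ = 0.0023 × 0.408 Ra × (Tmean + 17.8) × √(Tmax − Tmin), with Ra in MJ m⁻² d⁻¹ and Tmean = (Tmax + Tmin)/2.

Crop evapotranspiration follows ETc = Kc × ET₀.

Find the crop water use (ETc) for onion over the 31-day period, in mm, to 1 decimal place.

152.3 mm

Tmean = (34.0 + 19.1)/2 = 26.55 °C
0.408 Ra = 0.408 × 31.2 = 12.7296 mm/d equivalent
ET₀ = 0.0023 × 12.7296 × (26.55 + 17.8) × √14.9 = 0.0023 × 12.7296 × 44.35 × 3.8601 = 5.0123 mm/d
ETc = Kc × ET₀ = 0.98 × 5.0123 = 4.9121 mm/d
Over 31 days: 4.9121 × 31 = 152.275 mm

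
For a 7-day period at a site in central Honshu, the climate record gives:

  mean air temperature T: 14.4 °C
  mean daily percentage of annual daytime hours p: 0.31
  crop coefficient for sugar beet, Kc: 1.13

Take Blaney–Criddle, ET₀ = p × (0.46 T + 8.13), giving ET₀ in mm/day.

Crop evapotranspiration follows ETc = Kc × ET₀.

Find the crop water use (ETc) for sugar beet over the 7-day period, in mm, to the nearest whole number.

36 mm

ET₀ = 0.31 × (0.46 × 14.4 + 8.13) = 0.31 × 14.754 = 4.5737 mm/d
ETc = Kc × ET₀ = 1.13 × 4.5737 = 5.1683 mm/d
Over 7 days: 5.1683 × 7 = 36.178 mm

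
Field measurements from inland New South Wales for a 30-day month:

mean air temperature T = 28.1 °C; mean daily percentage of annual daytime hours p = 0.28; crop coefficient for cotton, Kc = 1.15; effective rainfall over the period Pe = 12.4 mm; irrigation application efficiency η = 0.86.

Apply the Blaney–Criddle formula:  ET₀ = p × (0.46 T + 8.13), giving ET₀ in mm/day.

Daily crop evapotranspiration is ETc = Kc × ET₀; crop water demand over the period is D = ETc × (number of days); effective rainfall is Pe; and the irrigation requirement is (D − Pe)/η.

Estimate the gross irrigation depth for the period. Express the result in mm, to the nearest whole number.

222 mm

ET₀ = 0.28 × (0.46 × 28.1 + 8.13) = 0.28 × 21.056 = 5.8957 mm/d
ETc = Kc × ET₀ = 1.15 × 5.8957 = 6.7801 mm/d
Crop demand D = ETc × 30 d = 6.7801 × 30 = 203.403 mm
D − Pe = 203.403 − 12.4 = 191.003 mm
Gross irrigation = 191.003 / 0.86 = 222.097 mm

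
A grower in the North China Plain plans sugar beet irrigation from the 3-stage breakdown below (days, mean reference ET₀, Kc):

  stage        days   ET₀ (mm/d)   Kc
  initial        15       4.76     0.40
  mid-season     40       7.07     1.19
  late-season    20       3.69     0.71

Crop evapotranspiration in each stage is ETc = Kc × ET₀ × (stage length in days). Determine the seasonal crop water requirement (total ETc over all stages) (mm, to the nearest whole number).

initial: 0.40 × 4.76 × 15 = 28.56 mm
mid-season: 1.19 × 7.07 × 40 = 336.53 mm
late-season: 0.71 × 3.69 × 20 = 52.40 mm
Seasonal total = 417.49 mm

417 mm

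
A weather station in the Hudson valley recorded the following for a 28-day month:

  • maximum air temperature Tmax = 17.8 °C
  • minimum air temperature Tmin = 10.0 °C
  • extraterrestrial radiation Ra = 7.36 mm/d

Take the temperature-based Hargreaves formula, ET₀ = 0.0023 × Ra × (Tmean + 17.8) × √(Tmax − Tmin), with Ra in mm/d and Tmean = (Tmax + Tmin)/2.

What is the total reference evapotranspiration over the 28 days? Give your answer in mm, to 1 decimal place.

42.0 mm

Tmean = (17.8 + 10.0)/2 = 13.90 °C
ET₀ = 0.0023 × 7.36 × (13.90 + 17.8) × √7.8 = 0.0023 × 7.36 × 31.70 × 2.7928 = 1.4987 mm/d
Over 28 days: 1.4987 × 28 = 41.964 mm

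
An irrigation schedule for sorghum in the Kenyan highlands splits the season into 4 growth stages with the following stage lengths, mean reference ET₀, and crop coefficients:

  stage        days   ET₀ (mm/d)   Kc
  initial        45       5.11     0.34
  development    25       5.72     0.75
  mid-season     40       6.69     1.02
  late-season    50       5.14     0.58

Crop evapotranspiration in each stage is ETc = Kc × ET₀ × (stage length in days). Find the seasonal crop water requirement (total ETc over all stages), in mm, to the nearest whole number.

initial: 0.34 × 5.11 × 45 = 78.18 mm
development: 0.75 × 5.72 × 25 = 107.25 mm
mid-season: 1.02 × 6.69 × 40 = 272.95 mm
late-season: 0.58 × 5.14 × 50 = 149.06 mm
Seasonal total = 607.44 mm

607 mm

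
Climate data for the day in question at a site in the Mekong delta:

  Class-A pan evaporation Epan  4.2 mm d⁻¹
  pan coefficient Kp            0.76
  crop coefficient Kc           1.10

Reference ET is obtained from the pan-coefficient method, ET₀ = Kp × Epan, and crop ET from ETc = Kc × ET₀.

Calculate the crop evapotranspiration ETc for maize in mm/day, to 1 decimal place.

3.5 mm/day

ET₀ = 0.76 × 4.2 = 3.1920 mm/d
ETc = Kc × ET₀ = 1.10 × 3.1920 = 3.5112 mm/d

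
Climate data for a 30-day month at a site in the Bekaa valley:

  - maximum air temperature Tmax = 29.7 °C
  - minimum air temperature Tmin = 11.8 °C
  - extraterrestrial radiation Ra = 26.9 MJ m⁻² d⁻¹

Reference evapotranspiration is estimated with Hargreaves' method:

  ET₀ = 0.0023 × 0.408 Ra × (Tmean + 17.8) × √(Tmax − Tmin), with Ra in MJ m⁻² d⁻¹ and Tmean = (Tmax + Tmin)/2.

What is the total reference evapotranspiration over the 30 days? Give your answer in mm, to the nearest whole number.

124 mm

Tmean = (29.7 + 11.8)/2 = 20.75 °C
0.408 Ra = 0.408 × 26.9 = 10.9752 mm/d equivalent
ET₀ = 0.0023 × 10.9752 × (20.75 + 17.8) × √17.9 = 0.0023 × 10.9752 × 38.55 × 4.2308 = 4.1171 mm/d
Over 30 days: 4.1171 × 30 = 123.513 mm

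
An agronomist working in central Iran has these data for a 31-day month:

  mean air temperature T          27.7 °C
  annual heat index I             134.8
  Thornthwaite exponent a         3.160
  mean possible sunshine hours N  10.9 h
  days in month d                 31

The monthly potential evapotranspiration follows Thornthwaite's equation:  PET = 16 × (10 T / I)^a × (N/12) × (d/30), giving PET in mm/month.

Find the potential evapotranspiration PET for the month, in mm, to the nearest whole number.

10T/I = 10 × 27.7 / 134.8 = 2.0549
(10T/I)^a = 2.0549^3.160 = 9.7369
Uncorrected PET = 16 × 9.7369 = 155.790 mm
Correction = (N/12)(d/30) = (10.9/12)(31/30) = 0.9386
PET = 155.790 × 0.9386 = 146.224 mm/month

146 mm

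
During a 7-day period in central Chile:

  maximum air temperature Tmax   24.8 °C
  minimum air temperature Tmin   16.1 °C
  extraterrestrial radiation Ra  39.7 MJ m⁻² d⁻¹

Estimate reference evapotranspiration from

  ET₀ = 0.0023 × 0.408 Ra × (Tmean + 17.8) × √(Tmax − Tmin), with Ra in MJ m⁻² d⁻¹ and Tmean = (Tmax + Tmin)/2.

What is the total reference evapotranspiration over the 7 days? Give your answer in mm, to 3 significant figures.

Tmean = (24.8 + 16.1)/2 = 20.45 °C
0.408 Ra = 0.408 × 39.7 = 16.1976 mm/d equivalent
ET₀ = 0.0023 × 16.1976 × (20.45 + 17.8) × √8.7 = 0.0023 × 16.1976 × 38.25 × 2.9496 = 4.2031 mm/d
Over 7 days: 4.2031 × 7 = 29.422 mm

29.4 mm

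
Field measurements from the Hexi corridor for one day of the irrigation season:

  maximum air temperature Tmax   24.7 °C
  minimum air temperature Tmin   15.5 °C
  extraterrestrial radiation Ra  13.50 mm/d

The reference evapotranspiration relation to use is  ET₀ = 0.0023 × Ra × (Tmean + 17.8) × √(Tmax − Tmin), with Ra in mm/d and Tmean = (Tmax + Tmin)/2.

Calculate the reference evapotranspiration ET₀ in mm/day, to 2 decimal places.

3.57 mm/day

Tmean = (24.7 + 15.5)/2 = 20.10 °C
ET₀ = 0.0023 × 13.50 × (20.10 + 17.8) × √9.2 = 0.0023 × 13.50 × 37.90 × 3.0332 = 3.5695 mm/d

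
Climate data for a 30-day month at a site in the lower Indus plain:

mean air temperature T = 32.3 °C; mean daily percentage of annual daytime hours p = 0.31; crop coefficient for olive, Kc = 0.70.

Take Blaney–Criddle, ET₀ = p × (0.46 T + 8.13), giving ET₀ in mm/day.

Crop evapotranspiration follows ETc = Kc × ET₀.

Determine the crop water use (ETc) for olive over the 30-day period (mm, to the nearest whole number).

ET₀ = 0.31 × (0.46 × 32.3 + 8.13) = 0.31 × 22.988 = 7.1263 mm/d
ETc = Kc × ET₀ = 0.70 × 7.1263 = 4.9884 mm/d
Over 30 days: 4.9884 × 30 = 149.652 mm

150 mm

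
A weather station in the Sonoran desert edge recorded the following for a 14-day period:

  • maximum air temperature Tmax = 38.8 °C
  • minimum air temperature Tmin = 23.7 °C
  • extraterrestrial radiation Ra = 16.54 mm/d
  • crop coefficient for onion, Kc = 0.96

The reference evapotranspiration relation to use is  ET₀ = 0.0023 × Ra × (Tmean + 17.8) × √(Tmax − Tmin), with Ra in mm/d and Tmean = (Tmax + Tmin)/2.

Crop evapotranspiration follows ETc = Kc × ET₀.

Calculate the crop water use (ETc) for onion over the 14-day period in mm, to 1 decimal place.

Tmean = (38.8 + 23.7)/2 = 31.25 °C
ET₀ = 0.0023 × 16.54 × (31.25 + 17.8) × √15.1 = 0.0023 × 16.54 × 49.05 × 3.8859 = 7.2509 mm/d
ETc = Kc × ET₀ = 0.96 × 7.2509 = 6.9609 mm/d
Over 14 days: 6.9609 × 14 = 97.453 mm

97.5 mm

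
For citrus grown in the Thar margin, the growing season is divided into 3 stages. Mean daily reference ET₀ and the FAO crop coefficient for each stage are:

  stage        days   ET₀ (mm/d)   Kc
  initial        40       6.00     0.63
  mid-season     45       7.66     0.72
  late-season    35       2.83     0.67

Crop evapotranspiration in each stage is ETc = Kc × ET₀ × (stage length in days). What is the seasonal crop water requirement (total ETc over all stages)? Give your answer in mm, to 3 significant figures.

466 mm

initial: 0.63 × 6.00 × 40 = 151.20 mm
mid-season: 0.72 × 7.66 × 45 = 248.18 mm
late-season: 0.67 × 2.83 × 35 = 66.36 mm
Seasonal total = 465.74 mm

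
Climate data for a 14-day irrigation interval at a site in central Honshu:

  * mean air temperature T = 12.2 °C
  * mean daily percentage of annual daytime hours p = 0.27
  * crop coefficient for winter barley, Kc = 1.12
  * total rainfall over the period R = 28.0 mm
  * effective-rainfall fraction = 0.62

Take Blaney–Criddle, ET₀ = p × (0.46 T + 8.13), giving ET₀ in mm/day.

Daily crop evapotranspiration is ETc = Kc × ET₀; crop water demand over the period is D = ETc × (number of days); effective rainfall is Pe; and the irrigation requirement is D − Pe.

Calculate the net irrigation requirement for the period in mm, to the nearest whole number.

41 mm

ET₀ = 0.27 × (0.46 × 12.2 + 8.13) = 0.27 × 13.742 = 3.7103 mm/d
ETc = Kc × ET₀ = 1.12 × 3.7103 = 4.1555 mm/d
Crop demand D = ETc × 14 d = 4.1555 × 14 = 58.177 mm
Pe = 0.62 × 28.0 = 17.360 mm
D − Pe = 58.177 − 17.360 = 40.817 mm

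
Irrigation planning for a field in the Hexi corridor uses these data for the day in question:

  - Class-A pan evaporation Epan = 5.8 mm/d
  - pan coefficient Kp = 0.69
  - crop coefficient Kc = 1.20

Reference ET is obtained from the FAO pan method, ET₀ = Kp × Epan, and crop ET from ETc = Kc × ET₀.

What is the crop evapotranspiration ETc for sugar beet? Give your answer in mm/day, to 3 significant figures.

4.80 mm/day

ET₀ = 0.69 × 5.8 = 4.0020 mm/d
ETc = Kc × ET₀ = 1.20 × 4.0020 = 4.8024 mm/d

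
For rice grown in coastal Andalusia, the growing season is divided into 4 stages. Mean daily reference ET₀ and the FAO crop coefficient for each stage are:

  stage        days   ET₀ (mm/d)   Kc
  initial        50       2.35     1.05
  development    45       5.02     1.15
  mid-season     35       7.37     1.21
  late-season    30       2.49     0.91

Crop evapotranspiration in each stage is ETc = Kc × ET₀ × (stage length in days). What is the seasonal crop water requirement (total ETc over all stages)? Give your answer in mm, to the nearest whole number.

763 mm

initial: 1.05 × 2.35 × 50 = 123.38 mm
development: 1.15 × 5.02 × 45 = 259.79 mm
mid-season: 1.21 × 7.37 × 35 = 312.12 mm
late-season: 0.91 × 2.49 × 30 = 67.98 mm
Seasonal total = 763.27 mm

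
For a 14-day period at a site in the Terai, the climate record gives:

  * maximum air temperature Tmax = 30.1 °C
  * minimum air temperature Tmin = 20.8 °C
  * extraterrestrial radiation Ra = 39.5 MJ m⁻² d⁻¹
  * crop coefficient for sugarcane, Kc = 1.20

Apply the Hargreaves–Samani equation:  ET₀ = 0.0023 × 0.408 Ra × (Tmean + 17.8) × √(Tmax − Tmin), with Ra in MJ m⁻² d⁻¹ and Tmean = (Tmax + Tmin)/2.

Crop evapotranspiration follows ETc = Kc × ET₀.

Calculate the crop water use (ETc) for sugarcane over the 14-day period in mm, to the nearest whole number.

Tmean = (30.1 + 20.8)/2 = 25.45 °C
0.408 Ra = 0.408 × 39.5 = 16.1160 mm/d equivalent
ET₀ = 0.0023 × 16.1160 × (25.45 + 17.8) × √9.3 = 0.0023 × 16.1160 × 43.25 × 3.0496 = 4.8889 mm/d
ETc = Kc × ET₀ = 1.20 × 4.8889 = 5.8667 mm/d
Over 14 days: 5.8667 × 14 = 82.134 mm

82 mm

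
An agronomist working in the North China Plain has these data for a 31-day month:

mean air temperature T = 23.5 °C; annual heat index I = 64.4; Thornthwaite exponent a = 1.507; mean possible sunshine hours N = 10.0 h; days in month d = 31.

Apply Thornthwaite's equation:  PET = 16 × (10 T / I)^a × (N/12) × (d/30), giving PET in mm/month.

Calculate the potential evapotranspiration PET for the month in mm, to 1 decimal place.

10T/I = 10 × 23.5 / 64.4 = 3.6491
(10T/I)^a = 3.6491^1.507 = 7.0342
Uncorrected PET = 16 × 7.0342 = 112.547 mm
Correction = (N/12)(d/30) = (10.0/12)(31/30) = 0.8611
PET = 112.547 × 0.8611 = 96.914 mm/month

96.9 mm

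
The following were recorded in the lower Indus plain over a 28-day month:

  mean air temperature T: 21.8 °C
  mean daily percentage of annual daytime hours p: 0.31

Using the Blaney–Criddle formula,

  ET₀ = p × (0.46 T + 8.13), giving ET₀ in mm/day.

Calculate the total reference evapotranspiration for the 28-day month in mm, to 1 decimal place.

157.6 mm

ET₀ = 0.31 × (0.46 × 21.8 + 8.13) = 0.31 × 18.158 = 5.6290 mm/d
Monthly total = 5.6290 × 28 = 157.612 mm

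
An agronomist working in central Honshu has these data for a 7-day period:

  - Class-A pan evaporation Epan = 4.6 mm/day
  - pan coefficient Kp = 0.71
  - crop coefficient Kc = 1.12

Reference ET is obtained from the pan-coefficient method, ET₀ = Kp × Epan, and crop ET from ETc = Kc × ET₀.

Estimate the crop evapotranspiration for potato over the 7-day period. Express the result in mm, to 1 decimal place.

ET₀ = 0.71 × 4.6 = 3.2660 mm/d
ETc = Kc × ET₀ = 1.12 × 3.2660 = 3.6579 mm/d
Over 7 days: 3.6579 × 7 = 25.605 mm

25.6 mm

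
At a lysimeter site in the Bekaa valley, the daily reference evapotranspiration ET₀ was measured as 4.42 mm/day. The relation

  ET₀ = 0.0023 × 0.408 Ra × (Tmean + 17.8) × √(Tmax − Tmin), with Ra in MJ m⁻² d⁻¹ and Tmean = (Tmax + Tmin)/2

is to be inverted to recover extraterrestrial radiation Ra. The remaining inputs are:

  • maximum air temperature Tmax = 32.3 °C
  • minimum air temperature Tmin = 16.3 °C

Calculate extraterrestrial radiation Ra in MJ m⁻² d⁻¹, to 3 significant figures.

Tmean = (32.3+16.3)/2 = 24.30 °C; ΔT = 16.0
Ra = ET₀ / [0.0023 × 0.408 × (Tmean+17.8) × √ΔT]
   = 4.42 / (0.0023 × 0.408 × 42.10 × 4.0000) = 27.970 MJ m⁻² d⁻¹

28.0 MJ m⁻² d⁻¹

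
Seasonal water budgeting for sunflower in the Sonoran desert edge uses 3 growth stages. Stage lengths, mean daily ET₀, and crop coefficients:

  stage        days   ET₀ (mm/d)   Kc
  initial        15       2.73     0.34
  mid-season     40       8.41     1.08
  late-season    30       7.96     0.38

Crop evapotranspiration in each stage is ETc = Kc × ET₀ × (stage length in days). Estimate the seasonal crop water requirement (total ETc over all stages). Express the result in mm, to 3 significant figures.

initial: 0.34 × 2.73 × 15 = 13.92 mm
mid-season: 1.08 × 8.41 × 40 = 363.31 mm
late-season: 0.38 × 7.96 × 30 = 90.74 mm
Seasonal total = 467.97 mm

468 mm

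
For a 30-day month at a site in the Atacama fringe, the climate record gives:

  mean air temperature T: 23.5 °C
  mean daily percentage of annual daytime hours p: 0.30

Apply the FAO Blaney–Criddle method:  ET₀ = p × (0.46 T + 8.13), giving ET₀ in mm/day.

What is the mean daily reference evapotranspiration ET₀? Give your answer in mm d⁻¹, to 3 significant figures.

ET₀ = 0.30 × (0.46 × 23.5 + 8.13) = 0.30 × 18.940 = 5.6820 mm/d

5.68 mm d⁻¹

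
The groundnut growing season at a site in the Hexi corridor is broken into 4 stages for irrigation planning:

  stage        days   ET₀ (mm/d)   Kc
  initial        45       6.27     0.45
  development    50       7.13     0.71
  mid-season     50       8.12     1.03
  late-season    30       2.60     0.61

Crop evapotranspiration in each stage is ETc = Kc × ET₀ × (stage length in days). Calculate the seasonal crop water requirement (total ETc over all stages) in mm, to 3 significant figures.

846 mm

initial: 0.45 × 6.27 × 45 = 126.97 mm
development: 0.71 × 7.13 × 50 = 253.12 mm
mid-season: 1.03 × 8.12 × 50 = 418.18 mm
late-season: 0.61 × 2.60 × 30 = 47.58 mm
Seasonal total = 845.85 mm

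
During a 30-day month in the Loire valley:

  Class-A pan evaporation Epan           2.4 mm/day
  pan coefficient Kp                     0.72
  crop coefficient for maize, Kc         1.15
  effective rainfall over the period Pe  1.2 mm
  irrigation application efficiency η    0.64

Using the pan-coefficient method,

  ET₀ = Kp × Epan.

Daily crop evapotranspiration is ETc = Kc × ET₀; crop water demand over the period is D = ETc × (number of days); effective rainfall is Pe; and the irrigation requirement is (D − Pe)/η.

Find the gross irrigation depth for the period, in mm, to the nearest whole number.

91 mm

ET₀ = 0.72 × 2.4 = 1.7280 mm/d
ETc = Kc × ET₀ = 1.15 × 1.7280 = 1.9872 mm/d
Crop demand D = ETc × 30 d = 1.9872 × 30 = 59.616 mm
D − Pe = 59.616 − 1.2 = 58.416 mm
Gross irrigation = 58.416 / 0.64 = 91.275 mm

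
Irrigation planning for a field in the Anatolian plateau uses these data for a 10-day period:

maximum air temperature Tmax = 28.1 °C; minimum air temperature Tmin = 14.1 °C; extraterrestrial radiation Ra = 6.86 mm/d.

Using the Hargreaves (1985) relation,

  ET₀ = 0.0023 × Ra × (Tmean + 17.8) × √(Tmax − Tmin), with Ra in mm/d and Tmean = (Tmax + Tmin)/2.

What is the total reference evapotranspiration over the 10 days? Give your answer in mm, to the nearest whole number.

Tmean = (28.1 + 14.1)/2 = 21.10 °C
ET₀ = 0.0023 × 6.86 × (21.10 + 17.8) × √14.0 = 0.0023 × 6.86 × 38.90 × 3.7417 = 2.2965 mm/d
Over 10 days: 2.2965 × 10 = 22.965 mm

23 mm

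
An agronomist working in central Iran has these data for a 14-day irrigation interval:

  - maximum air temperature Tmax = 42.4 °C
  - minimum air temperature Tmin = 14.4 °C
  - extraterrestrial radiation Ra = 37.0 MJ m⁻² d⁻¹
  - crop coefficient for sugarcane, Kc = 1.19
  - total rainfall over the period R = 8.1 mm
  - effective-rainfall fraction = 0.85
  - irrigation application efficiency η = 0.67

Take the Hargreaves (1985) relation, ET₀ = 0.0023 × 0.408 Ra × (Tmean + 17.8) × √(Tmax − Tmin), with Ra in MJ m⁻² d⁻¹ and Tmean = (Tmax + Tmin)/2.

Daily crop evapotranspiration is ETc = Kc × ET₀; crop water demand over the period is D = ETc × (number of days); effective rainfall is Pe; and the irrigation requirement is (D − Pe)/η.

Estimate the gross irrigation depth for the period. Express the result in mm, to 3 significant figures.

Tmean = (42.4 + 14.4)/2 = 28.40 °C
0.408 Ra = 0.408 × 37.0 = 15.0960 mm/d equivalent
ET₀ = 0.0023 × 15.0960 × (28.40 + 17.8) × √28.0 = 0.0023 × 15.0960 × 46.20 × 5.2915 = 8.4881 mm/d
ETc = Kc × ET₀ = 1.19 × 8.4881 = 10.1008 mm/d
Crop demand D = ETc × 14 d = 10.1008 × 14 = 141.411 mm
Pe = 0.85 × 8.1 = 6.885 mm
D − Pe = 141.411 − 6.885 = 134.526 mm
Gross irrigation = 134.526 / 0.67 = 200.785 mm

201 mm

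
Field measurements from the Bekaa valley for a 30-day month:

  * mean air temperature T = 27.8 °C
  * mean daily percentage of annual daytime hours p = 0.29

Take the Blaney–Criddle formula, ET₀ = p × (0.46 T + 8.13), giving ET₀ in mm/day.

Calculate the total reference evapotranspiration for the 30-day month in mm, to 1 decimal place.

ET₀ = 0.29 × (0.46 × 27.8 + 8.13) = 0.29 × 20.918 = 6.0662 mm/d
Monthly total = 6.0662 × 30 = 181.986 mm

182.0 mm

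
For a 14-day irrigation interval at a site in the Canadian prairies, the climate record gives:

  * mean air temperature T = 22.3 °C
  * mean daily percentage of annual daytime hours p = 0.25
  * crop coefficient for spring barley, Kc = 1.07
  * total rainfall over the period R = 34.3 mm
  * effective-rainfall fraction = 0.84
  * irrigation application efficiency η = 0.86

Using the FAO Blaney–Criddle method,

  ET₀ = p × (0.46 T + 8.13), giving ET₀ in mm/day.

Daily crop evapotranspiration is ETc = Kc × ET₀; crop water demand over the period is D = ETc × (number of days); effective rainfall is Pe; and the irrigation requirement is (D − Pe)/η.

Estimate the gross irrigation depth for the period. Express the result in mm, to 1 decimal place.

ET₀ = 0.25 × (0.46 × 22.3 + 8.13) = 0.25 × 18.388 = 4.5970 mm/d
ETc = Kc × ET₀ = 1.07 × 4.5970 = 4.9188 mm/d
Crop demand D = ETc × 14 d = 4.9188 × 14 = 68.863 mm
Pe = 0.84 × 34.3 = 28.812 mm
D − Pe = 68.863 − 28.812 = 40.051 mm
Gross irrigation = 40.051 / 0.86 = 46.571 mm

46.6 mm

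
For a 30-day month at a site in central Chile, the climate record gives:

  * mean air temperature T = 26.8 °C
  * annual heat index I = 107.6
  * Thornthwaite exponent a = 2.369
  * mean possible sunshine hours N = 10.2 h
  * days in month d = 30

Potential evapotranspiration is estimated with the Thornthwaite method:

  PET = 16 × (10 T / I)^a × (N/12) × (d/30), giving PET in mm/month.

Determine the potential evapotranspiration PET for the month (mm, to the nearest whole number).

10T/I = 10 × 26.8 / 107.6 = 2.4907
(10T/I)^a = 2.4907^2.369 = 8.6873
Uncorrected PET = 16 × 8.6873 = 138.997 mm
Correction = (N/12)(d/30) = (10.2/12)(30/30) = 0.8500
PET = 138.997 × 0.8500 = 118.147 mm/month

118 mm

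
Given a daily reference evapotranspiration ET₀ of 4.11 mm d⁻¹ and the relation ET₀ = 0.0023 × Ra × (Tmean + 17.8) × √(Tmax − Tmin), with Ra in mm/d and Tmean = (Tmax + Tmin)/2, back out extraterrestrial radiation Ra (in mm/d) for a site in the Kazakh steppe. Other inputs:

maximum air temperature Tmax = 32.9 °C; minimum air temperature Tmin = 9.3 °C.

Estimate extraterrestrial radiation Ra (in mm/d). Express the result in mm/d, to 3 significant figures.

Tmean = 21.10 °C; √ΔT = 4.8580
Ra = ET₀ / [0.0023 × (Tmean+17.8) × √ΔT] = 4.11 / (0.0023 × 38.90 × 4.8580) = 9.456 mm/d

9.46 mm/d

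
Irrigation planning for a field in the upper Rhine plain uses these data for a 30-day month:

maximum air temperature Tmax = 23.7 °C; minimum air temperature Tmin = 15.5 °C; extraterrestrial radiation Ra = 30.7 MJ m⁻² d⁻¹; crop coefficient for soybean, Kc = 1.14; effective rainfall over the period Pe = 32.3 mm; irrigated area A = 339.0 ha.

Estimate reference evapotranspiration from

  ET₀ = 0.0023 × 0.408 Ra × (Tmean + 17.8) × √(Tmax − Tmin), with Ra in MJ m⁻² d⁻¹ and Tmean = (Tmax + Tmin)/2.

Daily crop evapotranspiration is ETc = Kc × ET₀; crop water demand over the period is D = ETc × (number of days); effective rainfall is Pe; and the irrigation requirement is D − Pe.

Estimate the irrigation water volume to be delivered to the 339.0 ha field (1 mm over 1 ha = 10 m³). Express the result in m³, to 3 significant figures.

248000 m³

Tmean = (23.7 + 15.5)/2 = 19.60 °C
0.408 Ra = 0.408 × 30.7 = 12.5256 mm/d equivalent
ET₀ = 0.0023 × 12.5256 × (19.60 + 17.8) × √8.2 = 0.0023 × 12.5256 × 37.40 × 2.8636 = 3.0854 mm/d
ETc = Kc × ET₀ = 1.14 × 3.0854 = 3.5174 mm/d
Crop demand D = ETc × 30 d = 3.5174 × 30 = 105.522 mm
D − Pe = 105.522 − 32.3 = 73.222 mm
Volume = 73.222 mm × 339.0 ha × 10 = 248222.6 m³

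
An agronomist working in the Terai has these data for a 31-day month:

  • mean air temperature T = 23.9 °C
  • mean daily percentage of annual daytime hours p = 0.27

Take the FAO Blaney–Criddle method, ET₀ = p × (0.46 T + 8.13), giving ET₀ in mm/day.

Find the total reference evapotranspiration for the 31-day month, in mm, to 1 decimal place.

ET₀ = 0.27 × (0.46 × 23.9 + 8.13) = 0.27 × 19.124 = 5.1635 mm/d
Monthly total = 5.1635 × 31 = 160.069 mm

160.1 mm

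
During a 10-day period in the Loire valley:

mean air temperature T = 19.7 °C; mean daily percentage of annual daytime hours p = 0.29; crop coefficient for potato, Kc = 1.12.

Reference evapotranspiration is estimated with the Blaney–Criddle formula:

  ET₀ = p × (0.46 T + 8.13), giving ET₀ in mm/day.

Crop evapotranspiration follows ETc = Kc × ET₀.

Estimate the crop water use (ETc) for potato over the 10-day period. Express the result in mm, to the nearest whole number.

ET₀ = 0.29 × (0.46 × 19.7 + 8.13) = 0.29 × 17.192 = 4.9857 mm/d
ETc = Kc × ET₀ = 1.12 × 4.9857 = 5.5840 mm/d
Over 10 days: 5.5840 × 10 = 55.840 mm

56 mm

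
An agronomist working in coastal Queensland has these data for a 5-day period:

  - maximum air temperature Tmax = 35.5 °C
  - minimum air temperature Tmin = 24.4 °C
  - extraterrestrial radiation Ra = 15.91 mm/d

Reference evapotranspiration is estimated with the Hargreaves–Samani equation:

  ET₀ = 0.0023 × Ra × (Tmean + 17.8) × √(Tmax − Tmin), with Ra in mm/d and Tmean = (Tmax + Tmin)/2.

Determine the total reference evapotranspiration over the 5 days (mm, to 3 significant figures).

29.1 mm

Tmean = (35.5 + 24.4)/2 = 29.95 °C
ET₀ = 0.0023 × 15.91 × (29.95 + 17.8) × √11.1 = 0.0023 × 15.91 × 47.75 × 3.3317 = 5.8215 mm/d
Over 5 days: 5.8215 × 5 = 29.108 mm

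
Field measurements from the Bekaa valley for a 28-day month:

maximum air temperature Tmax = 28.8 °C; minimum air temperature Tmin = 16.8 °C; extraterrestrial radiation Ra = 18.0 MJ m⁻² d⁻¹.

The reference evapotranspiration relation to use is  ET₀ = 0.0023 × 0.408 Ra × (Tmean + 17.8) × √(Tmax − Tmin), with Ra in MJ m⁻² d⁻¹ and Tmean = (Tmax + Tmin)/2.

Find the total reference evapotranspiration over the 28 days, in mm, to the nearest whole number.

Tmean = (28.8 + 16.8)/2 = 22.80 °C
0.408 Ra = 0.408 × 18.0 = 7.3440 mm/d equivalent
ET₀ = 0.0023 × 7.3440 × (22.80 + 17.8) × √12.0 = 0.0023 × 7.3440 × 40.60 × 3.4641 = 2.3756 mm/d
Over 28 days: 2.3756 × 28 = 66.517 mm

67 mm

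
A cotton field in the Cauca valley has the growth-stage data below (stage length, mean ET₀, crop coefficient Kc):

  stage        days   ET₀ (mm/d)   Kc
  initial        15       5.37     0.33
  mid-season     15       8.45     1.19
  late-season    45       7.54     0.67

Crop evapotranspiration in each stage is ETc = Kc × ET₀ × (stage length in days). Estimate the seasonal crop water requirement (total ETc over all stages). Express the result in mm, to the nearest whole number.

initial: 0.33 × 5.37 × 15 = 26.58 mm
mid-season: 1.19 × 8.45 × 15 = 150.83 mm
late-season: 0.67 × 7.54 × 45 = 227.33 mm
Seasonal total = 404.74 mm

405 mm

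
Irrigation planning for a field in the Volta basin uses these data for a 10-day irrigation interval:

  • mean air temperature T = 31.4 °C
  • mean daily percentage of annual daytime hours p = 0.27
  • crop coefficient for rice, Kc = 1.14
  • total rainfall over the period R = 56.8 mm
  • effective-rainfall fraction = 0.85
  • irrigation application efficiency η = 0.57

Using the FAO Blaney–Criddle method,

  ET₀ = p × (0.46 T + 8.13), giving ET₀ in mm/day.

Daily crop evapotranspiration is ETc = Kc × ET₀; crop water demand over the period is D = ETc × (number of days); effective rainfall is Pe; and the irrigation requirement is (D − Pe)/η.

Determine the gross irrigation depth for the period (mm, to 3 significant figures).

ET₀ = 0.27 × (0.46 × 31.4 + 8.13) = 0.27 × 22.574 = 6.0950 mm/d
ETc = Kc × ET₀ = 1.14 × 6.0950 = 6.9483 mm/d
Crop demand D = ETc × 10 d = 6.9483 × 10 = 69.483 mm
Pe = 0.85 × 56.8 = 48.280 mm
D − Pe = 69.483 − 48.280 = 21.203 mm
Gross irrigation = 21.203 / 0.57 = 37.198 mm

37.2 mm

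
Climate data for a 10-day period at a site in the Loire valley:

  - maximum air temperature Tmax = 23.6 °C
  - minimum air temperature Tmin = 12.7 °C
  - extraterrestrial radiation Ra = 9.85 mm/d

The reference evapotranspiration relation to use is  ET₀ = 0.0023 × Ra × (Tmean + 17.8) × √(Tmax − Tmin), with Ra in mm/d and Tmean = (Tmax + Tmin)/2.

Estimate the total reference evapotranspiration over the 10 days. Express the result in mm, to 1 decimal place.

26.9 mm

Tmean = (23.6 + 12.7)/2 = 18.15 °C
ET₀ = 0.0023 × 9.85 × (18.15 + 17.8) × √10.9 = 0.0023 × 9.85 × 35.95 × 3.3015 = 2.6889 mm/d
Over 10 days: 2.6889 × 10 = 26.889 mm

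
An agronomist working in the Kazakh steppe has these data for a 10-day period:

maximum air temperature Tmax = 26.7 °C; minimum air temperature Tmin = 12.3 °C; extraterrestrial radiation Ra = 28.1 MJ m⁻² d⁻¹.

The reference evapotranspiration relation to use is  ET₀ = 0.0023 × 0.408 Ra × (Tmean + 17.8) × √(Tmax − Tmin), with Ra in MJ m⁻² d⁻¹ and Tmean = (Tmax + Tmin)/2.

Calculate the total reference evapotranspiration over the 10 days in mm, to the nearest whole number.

Tmean = (26.7 + 12.3)/2 = 19.50 °C
0.408 Ra = 0.408 × 28.1 = 11.4648 mm/d equivalent
ET₀ = 0.0023 × 11.4648 × (19.50 + 17.8) × √14.4 = 0.0023 × 11.4648 × 37.30 × 3.7947 = 3.7323 mm/d
Over 10 days: 3.7323 × 10 = 37.323 mm

37 mm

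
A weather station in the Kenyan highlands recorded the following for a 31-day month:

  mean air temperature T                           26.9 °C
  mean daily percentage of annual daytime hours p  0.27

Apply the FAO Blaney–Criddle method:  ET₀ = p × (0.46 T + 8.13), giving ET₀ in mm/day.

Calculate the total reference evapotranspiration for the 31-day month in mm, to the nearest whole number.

172 mm

ET₀ = 0.27 × (0.46 × 26.9 + 8.13) = 0.27 × 20.504 = 5.5361 mm/d
Monthly total = 5.5361 × 31 = 171.619 mm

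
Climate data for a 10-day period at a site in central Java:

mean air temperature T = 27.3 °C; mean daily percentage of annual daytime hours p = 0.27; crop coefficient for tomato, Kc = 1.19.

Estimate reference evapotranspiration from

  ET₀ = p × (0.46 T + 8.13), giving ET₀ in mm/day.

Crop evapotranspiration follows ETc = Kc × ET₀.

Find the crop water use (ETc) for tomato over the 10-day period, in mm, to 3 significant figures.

66.5 mm

ET₀ = 0.27 × (0.46 × 27.3 + 8.13) = 0.27 × 20.688 = 5.5858 mm/d
ETc = Kc × ET₀ = 1.19 × 5.5858 = 6.6471 mm/d
Over 10 days: 6.6471 × 10 = 66.471 mm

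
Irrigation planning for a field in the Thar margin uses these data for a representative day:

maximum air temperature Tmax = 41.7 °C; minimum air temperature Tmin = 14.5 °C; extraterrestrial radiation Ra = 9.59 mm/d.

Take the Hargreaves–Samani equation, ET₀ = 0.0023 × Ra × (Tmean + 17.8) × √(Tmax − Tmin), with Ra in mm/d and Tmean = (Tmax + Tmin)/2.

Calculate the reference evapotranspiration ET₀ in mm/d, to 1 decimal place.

5.3 mm/d

Tmean = (41.7 + 14.5)/2 = 28.10 °C
ET₀ = 0.0023 × 9.59 × (28.10 + 17.8) × √27.2 = 0.0023 × 9.59 × 45.90 × 5.2154 = 5.2802 mm/d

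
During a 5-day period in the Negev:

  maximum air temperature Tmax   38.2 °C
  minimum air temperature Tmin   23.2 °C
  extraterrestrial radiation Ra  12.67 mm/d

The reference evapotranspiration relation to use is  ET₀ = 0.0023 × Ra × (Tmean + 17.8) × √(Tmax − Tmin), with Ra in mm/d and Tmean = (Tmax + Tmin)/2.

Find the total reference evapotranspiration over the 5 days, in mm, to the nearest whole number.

27 mm

Tmean = (38.2 + 23.2)/2 = 30.70 °C
ET₀ = 0.0023 × 12.67 × (30.70 + 17.8) × √15.0 = 0.0023 × 12.67 × 48.50 × 3.8730 = 5.4739 mm/d
Over 5 days: 5.4739 × 5 = 27.370 mm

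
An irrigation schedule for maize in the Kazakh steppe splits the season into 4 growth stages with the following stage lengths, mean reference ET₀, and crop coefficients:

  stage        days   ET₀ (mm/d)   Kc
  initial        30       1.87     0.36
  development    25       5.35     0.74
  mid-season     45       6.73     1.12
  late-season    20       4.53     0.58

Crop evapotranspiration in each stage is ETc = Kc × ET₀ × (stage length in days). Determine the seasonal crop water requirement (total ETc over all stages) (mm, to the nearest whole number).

initial: 0.36 × 1.87 × 30 = 20.20 mm
development: 0.74 × 5.35 × 25 = 98.98 mm
mid-season: 1.12 × 6.73 × 45 = 339.19 mm
late-season: 0.58 × 4.53 × 20 = 52.55 mm
Seasonal total = 510.92 mm

511 mm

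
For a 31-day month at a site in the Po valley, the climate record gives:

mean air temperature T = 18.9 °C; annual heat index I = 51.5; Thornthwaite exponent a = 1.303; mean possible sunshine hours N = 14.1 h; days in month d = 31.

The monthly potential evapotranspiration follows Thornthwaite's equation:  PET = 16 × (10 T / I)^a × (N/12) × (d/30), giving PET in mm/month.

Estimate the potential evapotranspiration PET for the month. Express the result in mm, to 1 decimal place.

10T/I = 10 × 18.9 / 51.5 = 3.6699
(10T/I)^a = 3.6699^1.303 = 5.4418
Uncorrected PET = 16 × 5.4418 = 87.069 mm
Correction = (N/12)(d/30) = (14.1/12)(31/30) = 1.2142
PET = 87.069 × 1.2142 = 105.719 mm/month

105.7 mm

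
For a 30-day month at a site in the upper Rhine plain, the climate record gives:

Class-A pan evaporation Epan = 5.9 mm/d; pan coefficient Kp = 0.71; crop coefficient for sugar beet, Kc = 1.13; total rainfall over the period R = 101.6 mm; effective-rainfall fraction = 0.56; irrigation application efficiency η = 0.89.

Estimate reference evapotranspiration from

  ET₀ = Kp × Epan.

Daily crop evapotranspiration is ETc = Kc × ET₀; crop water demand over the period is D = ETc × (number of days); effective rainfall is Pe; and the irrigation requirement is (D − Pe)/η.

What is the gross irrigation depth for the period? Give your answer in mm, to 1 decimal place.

ET₀ = 0.71 × 5.9 = 4.1890 mm/d
ETc = Kc × ET₀ = 1.13 × 4.1890 = 4.7336 mm/d
Crop demand D = ETc × 30 d = 4.7336 × 30 = 142.008 mm
Pe = 0.56 × 101.6 = 56.896 mm
D − Pe = 142.008 − 56.896 = 85.112 mm
Gross irrigation = 85.112 / 0.89 = 95.631 mm

95.6 mm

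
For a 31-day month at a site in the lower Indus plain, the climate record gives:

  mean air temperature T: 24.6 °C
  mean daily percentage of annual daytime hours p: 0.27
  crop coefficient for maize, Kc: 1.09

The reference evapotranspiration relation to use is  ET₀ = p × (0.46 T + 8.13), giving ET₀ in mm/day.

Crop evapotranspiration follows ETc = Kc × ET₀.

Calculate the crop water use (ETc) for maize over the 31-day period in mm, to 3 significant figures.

177 mm

ET₀ = 0.27 × (0.46 × 24.6 + 8.13) = 0.27 × 19.446 = 5.2504 mm/d
ETc = Kc × ET₀ = 1.09 × 5.2504 = 5.7229 mm/d
Over 31 days: 5.7229 × 31 = 177.410 mm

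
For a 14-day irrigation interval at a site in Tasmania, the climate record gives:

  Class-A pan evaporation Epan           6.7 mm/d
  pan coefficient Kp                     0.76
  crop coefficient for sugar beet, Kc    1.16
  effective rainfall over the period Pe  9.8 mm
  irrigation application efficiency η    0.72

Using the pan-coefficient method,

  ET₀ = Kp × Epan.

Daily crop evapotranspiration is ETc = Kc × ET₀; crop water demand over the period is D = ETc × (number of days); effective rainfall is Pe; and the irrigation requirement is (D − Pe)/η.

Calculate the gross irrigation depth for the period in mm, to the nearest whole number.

ET₀ = 0.76 × 6.7 = 5.0920 mm/d
ETc = Kc × ET₀ = 1.16 × 5.0920 = 5.9067 mm/d
Crop demand D = ETc × 14 d = 5.9067 × 14 = 82.694 mm
D − Pe = 82.694 − 9.8 = 72.894 mm
Gross irrigation = 72.894 / 0.72 = 101.242 mm

101 mm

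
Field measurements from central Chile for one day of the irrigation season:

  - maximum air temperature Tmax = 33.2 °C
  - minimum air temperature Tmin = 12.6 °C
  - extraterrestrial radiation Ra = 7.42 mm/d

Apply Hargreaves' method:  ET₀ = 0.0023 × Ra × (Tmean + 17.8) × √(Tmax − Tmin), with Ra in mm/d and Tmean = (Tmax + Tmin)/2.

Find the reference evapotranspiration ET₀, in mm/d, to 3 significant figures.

Tmean = (33.2 + 12.6)/2 = 22.90 °C
ET₀ = 0.0023 × 7.42 × (22.90 + 17.8) × √20.6 = 0.0023 × 7.42 × 40.70 × 4.5387 = 3.1525 mm/d

3.15 mm/d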